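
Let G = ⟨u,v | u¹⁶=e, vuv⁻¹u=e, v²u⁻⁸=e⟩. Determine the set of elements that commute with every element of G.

An element z ∈ Z(G) iff z commutes with every generator.
For example u⁸ is central: (u⁸)·u = u⁹ = u·(u⁸); (u⁸)·v = v⁻¹ = v·(u⁸).
Whereas u ∉ Z(G) since u·v = uv ≠ u⁷v⁻¹ = v·u.
Checking each of the 32 elements this way gives Z(G) = {e, u⁸}, of order 2.

Answer: {e, u⁸}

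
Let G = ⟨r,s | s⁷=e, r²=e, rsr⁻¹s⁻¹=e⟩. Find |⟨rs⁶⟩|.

|⟨rs⁶⟩| equals the order of rs⁶. Compute successive powers until reaching e:
  (rs⁶)¹ = rs⁶, (rs⁶)² = s⁵, (rs⁶)³ = rs⁴, (rs⁶)⁴ = s³, (rs⁶)⁵ = rs², (rs⁶)⁶ = s, (rs⁶)⁷ = r, (rs⁶)⁸ = s⁶, (rs⁶)⁹ = rs⁵, (rs⁶)¹⁰ = s⁴, (rs⁶)¹¹ = rs³, (rs⁶)¹² = s², (rs⁶)¹³ = rs, (rs⁶)¹⁴ = e.
The smallest positive k with (rs⁶)ᵏ = e is 14, so |⟨rs⁶⟩| = 14.

Answer: 14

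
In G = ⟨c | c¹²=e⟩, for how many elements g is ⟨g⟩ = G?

G is cyclic of order 12. An element generates G iff its order is 12, and a cyclic group of order 12 has exactly φ(12) = 4 such elements.

Answer: 4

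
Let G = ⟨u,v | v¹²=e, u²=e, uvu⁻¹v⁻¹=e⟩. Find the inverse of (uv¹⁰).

The order of (uv¹⁰) is 6 (smallest k with (uv¹⁰)ᵏ = e), so (uv¹⁰)⁻¹ = (uv¹⁰)⁵ = uv².
Check: (uv¹⁰) · (uv²) → (uv¹⁰) · u = v¹⁰;   (v¹⁰) · v² = e, giving e as required.

Answer: uv²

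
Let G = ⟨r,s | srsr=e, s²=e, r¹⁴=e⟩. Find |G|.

Enumerate words in the generators, reducing via the relations: the distinct elements are
  {e, r, s, rs, r², r³, r⁴, r⁵, r⁶, r⁷, r⁸, r⁹, r²s, r³s, r¹², r¹³, r¹¹, r¹⁰, r⁴s, r⁵s, r⁶s, r⁷s, r⁸s, r⁹s, r¹²s, r¹³s, r¹¹s, r¹⁰s}.
No further products give new elements, so |G| = 28.

Answer: 28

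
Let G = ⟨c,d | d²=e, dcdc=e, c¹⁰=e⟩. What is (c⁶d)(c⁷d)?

Compute (c⁶d) · (c⁷d) by multiplying left to right and reducing via the relations at each step:
  (c⁶d) · c⁷ = c⁹d
  (c⁹d) · d = c⁹

Answer: c⁹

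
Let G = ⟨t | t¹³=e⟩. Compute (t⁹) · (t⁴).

Compute (t⁹) · (t⁴) by multiplying left to right and reducing via the relations at each step:
  (t⁹) · t⁴ = e

Answer: e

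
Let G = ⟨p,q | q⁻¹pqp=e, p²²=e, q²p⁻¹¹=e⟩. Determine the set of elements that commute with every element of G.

An element z ∈ Z(G) iff z commutes with every generator.
For example p¹¹ is central: (p¹¹)·p = p¹² = p·(p¹¹); (p¹¹)·q = q⁻¹ = q·(p¹¹).
Whereas p ∉ Z(G) since p·q = pq ≠ p¹⁰q⁻¹ = q·p.
Checking each of the 44 elements this way gives Z(G) = {e, p¹¹}, of order 2.

Answer: {e, p¹¹}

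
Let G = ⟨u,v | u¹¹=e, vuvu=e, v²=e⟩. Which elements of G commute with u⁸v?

⟨u⁸v⟩ ⊆ C_G(u⁸v) since powers of u⁸v commute with u⁸v; so |C_G(u⁸v)| ≥ |⟨u⁸v⟩| = 2.
By orbit–stabilizer, |C_G(u⁸v)| = |G| / |conj. class of u⁸v| = 22 / 11 = 2.
The 2 elements commuting with u⁸v are {e, u⁸v}.

Answer: {e, u⁸v}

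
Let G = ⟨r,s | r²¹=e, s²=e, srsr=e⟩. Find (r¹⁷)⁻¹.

The order of (r¹⁷) is 21 (smallest k with (r¹⁷)ᵏ = e), so (r¹⁷)⁻¹ = (r¹⁷)²⁰ = r⁴.
Check: (r¹⁷) · (r⁴) → (r¹⁷) · r⁴ = e, giving e as required.

Answer: r⁴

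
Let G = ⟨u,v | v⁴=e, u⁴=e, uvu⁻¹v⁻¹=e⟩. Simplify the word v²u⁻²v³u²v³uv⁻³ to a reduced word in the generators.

Multiply left to right, reducing at each step:
  (v²) · u⁻² = u²v²
  (u²v²) · v³ = u²v
  (u²v) · u² = v
  v · v³ = e
  e · u = u
  u · v⁻³ = uv

Answer: uv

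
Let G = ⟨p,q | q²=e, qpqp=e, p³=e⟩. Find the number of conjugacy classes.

The conjugacy classes (representative and size) are:
  [e] (size 1), [p] (size 2), [pq] (size 3).
Class equation: 1 + 2 + 3 = 6 = |G|. So G has 3 conjugacy classes.

Answer: 3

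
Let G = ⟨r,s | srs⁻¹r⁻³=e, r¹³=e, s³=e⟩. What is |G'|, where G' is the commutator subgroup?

G' = [G, G] is generated by all commutators. The generator-pair commutators are: [r, s] = r¹¹.
The subgroup they normally generate is {e, r, r², r³, r⁴, r⁵, r⁶, r⁷, r⁸, r⁹, r¹⁰, r¹¹, r¹²}, of order 13.
Check: |G/G'| = 39/13 = 3 is the order of the abelianisation.

Answer: 13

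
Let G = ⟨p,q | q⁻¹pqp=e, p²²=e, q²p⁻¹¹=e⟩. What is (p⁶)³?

Compute successive powers of (p⁶), reducing at each step:
  (p⁶)²: (p⁶) · p⁶ = p¹²
  (p⁶)³: (p¹²) · p⁶ = p¹⁸

Answer: p¹⁸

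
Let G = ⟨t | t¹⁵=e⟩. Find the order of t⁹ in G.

Compute successive powers until reaching e:
  (t⁹)¹ = t⁹, (t⁹)² = t³, (t⁹)³ = t¹², (t⁹)⁴ = t⁶, (t⁹)⁵ = e.
The smallest positive k with (t⁹)ᵏ = e is 5.

Answer: 5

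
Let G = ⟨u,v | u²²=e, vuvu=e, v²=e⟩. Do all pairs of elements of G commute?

u·v = uv but v·u = u²¹v, so u·v ≠ v·u and G is not abelian.

Answer: No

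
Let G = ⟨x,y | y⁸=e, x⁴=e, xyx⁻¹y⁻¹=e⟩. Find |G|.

Enumerate words in the generators, reducing via the relations: the distinct elements are
  {e, x, y, xy, x², x³, y², y³, y⁴, y⁵, y⁶, y⁷, xy², xy³, xy⁴, xy⁵, xy⁶, xy⁷, x²y, x³y, x²y², x²y³, x²y⁴, x²y⁵, x²y⁶, x²y⁷, x³y², x³y³, x³y⁴, x³y⁵, x³y⁶, x³y⁷}.
No further products give new elements, so |G| = 32.

Answer: 32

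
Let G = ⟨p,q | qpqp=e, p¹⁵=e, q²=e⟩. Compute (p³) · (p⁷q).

Compute (p³) · (p⁷q) by multiplying left to right and reducing via the relations at each step:
  (p³) · p⁷ = p¹⁰
  (p¹⁰) · q = p¹⁰q

Answer: p¹⁰q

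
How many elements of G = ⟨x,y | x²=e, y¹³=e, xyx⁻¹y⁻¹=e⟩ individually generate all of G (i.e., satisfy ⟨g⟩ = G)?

G is cyclic of order 26. An element generates G iff its order is 26, and a cyclic group of order 26 has exactly φ(26) = 12 such elements.

Answer: 12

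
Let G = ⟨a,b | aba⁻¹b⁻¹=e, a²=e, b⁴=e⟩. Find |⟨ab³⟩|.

|⟨ab³⟩| equals the order of ab³. Compute successive powers until reaching e:
  (ab³)¹ = ab³, (ab³)² = b², (ab³)³ = ab, (ab³)⁴ = e.
The smallest positive k with (ab³)ᵏ = e is 4, so |⟨ab³⟩| = 4.

Answer: 4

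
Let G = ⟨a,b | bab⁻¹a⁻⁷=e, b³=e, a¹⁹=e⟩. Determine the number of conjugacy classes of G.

The conjugacy classes (representative and size) are:
  [e] (size 1), [a¹¹] (size 3), [a¹⁴] (size 3), [a⁶] (size 3), [a¹⁷] (size 3), [a¹²] (size 3), [a¹⁰] (size 3), [a²b] (size 19), [a¹⁸b²] (size 19).
Class equation: 1 + 3 + 3 + 3 + 3 + 3 + 3 + 19 + 19 = 57 = |G|. So G has 9 conjugacy classes.

Answer: 9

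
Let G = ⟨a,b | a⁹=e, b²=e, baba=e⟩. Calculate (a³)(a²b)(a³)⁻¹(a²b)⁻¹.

[(a³), (a²b)] = (a³)·(a²b)·(a³)⁻¹·(a²b)⁻¹.
  (a³) · (a²b) = a⁵b
  (a⁵b) · (a⁶) = a⁸b
  (a⁸b) · (a²b) = a⁶

Answer: a⁶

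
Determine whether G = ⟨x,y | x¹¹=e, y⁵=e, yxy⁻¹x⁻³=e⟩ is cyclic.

Every cyclic group is abelian. But x·y = xy while y·x = x³y, so x·y ≠ y·x and G is not abelian. Hence G is not cyclic.

Answer: No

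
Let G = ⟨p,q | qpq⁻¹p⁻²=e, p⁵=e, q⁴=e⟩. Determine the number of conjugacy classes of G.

The conjugacy classes (representative and size) are:
  [e] (size 1), [p⁴] (size 4), [p²q] (size 5), [q²] (size 5), [p³q³] (size 5).
Class equation: 1 + 4 + 5 + 5 + 5 = 20 = |G|. So G has 5 conjugacy classes.

Answer: 5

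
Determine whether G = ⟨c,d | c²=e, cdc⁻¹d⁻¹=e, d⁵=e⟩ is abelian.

Each pair of generators commutes: c·d = cd = d·c. Since the generators pairwise commute, every element of G commutes with every other, so G is abelian.

Answer: Yes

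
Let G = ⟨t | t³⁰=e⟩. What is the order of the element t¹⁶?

Compute successive powers until reaching e:
  (t¹⁶)¹ = t¹⁶, (t¹⁶)² = t², (t¹⁶)³ = t¹⁸, (t¹⁶)⁴ = t⁴, (t¹⁶)⁵ = t²⁰, (t¹⁶)⁶ = t⁶, (t¹⁶)⁷ = t²², (t¹⁶)⁸ = t⁸, (t¹⁶)⁹ = t²⁴, (t¹⁶)¹⁰ = t¹⁰, (t¹⁶)¹¹ = t²⁶, (t¹⁶)¹² = t¹², (t¹⁶)¹³ = t²⁸, (t¹⁶)¹⁴ = t¹⁴, (t¹⁶)¹⁵ = e.
The smallest positive k with (t¹⁶)ᵏ = e is 15.

Answer: 15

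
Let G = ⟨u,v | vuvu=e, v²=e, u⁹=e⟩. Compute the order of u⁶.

Compute successive powers until reaching e:
  (u⁶)¹ = u⁶, (u⁶)² = u³, (u⁶)³ = e.
The smallest positive k with (u⁶)ᵏ = e is 3.

Answer: 3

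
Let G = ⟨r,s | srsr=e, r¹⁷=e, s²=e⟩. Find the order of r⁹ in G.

Compute successive powers until reaching e:
  (r⁹)¹ = r⁹, (r⁹)² = r, (r⁹)³ = r¹⁰, (r⁹)⁴ = r², (r⁹)⁵ = r¹¹, (r⁹)⁶ = r³, (r⁹)⁷ = r¹², (r⁹)⁸ = r⁴, (r⁹)⁹ = r¹³, (r⁹)¹⁰ = r⁵, (r⁹)¹¹ = r¹⁴, (r⁹)¹² = r⁶, (r⁹)¹³ = r¹⁵, (r⁹)¹⁴ = r⁷, (r⁹)¹⁵ = r¹⁶, (r⁹)¹⁶ = r⁸, (r⁹)¹⁷ = e.
The smallest positive k with (r⁹)ᵏ = e is 17.

Answer: 17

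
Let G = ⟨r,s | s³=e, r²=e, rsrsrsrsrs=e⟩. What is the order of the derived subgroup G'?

G' = [G, G] is generated by all commutators. The generator-pair commutators are: [r, s] = rsrs².
The subgroup they normally generate is {e, r, s, s², rs, rsr, rsrs, rsrsr, s²rs²r, s²rs², s²r, rs², sr, srs, srsr, rs²rs²r, rs²rs², rs²r, s²rs, s²rsr, s²rsrs, srs²rs², srs²r, srs², rsrs², rs²rs, rs²rsr, rs²rsrs, rsrs²rs², rsrs²r, s²rs²rs, rsrs²rs, rsrs²rsr, rsrs²rsrs, s²rs²rsrs², s²rs²rsr, s²rs²rsrs, s²rsrs²rs², s²rsrs²r, s²rsrs², srsrs², srs²rs, srs²rsr, srs²rsrs, srsrs²rs², srsrs²r, srsrs²rs, rs²rsrs²rs², rs²rsrs²r, rs²rsrs², s²rsrs²rs, s²rsrs²rsr, srs²rsrs²r, srs²rsrs², rs²rsrs²rs, rs²rsrs²rsr, rsrs²rsrs²r, rsrs²rsrs², rsrs²rsrs²rs, srs²rsrs²rs}, of order 60.
Check: |G/G'| = 60/60 = 1 is the order of the abelianisation.

Answer: 60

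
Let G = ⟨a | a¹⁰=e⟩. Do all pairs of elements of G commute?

G has a single generator, so G is cyclic and hence abelian.

Answer: Yes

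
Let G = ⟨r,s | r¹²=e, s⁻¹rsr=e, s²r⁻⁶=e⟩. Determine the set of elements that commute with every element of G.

An element z ∈ Z(G) iff z commutes with every generator.
For example r⁶ is central: (r⁶)·r = r⁷ = r·(r⁶); (r⁶)·s = s⁻¹ = s·(r⁶).
Whereas r ∉ Z(G) since r·s = rs ≠ r⁵s⁻¹ = s·r.
Checking each of the 24 elements this way gives Z(G) = {e, r⁶}, of order 2.

Answer: {e, r⁶}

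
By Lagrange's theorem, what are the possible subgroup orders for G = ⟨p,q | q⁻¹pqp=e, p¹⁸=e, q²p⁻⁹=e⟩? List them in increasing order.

|G| = 36 = 2² · 3². By Lagrange's theorem the order of any subgroup divides 36; the divisors of 36 are 1, 2, 3, 4, 6, 9, 12, 18, 36.

Answer: 1, 2, 3, 4, 6, 9, 12, 18, 36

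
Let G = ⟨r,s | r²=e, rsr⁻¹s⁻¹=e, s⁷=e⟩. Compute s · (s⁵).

Compute s · (s⁵) by multiplying left to right and reducing via the relations at each step:
  s · s⁵ = s⁶

Answer: s⁶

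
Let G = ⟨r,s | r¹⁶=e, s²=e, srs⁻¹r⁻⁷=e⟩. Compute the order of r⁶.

Compute successive powers until reaching e:
  (r⁶)¹ = r⁶, (r⁶)² = r¹², (r⁶)³ = r², (r⁶)⁴ = r⁸, (r⁶)⁵ = r¹⁴, (r⁶)⁶ = r⁴, (r⁶)⁷ = r¹⁰, (r⁶)⁸ = e.
The smallest positive k with (r⁶)ᵏ = e is 8.

Answer: 8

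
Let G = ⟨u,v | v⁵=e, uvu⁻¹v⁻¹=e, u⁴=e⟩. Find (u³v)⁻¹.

The order of (u³v) is 20 (smallest k with (u³v)ᵏ = e), so (u³v)⁻¹ = (u³v)¹⁹ = uv⁴.
Check: (u³v) · (uv⁴) → (u³v) · u = v;   v · v⁴ = e, giving e as required.

Answer: uv⁴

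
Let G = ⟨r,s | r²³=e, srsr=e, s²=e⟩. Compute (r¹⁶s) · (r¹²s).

Compute (r¹⁶s) · (r¹²s) by multiplying left to right and reducing via the relations at each step:
  (r¹⁶s) · r¹² = r⁴s
  (r⁴s) · s = r⁴

Answer: r⁴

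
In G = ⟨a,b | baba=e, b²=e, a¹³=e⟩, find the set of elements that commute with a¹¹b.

⟨a¹¹b⟩ ⊆ C_G(a¹¹b) since powers of a¹¹b commute with a¹¹b; so |C_G(a¹¹b)| ≥ |⟨a¹¹b⟩| = 2.
By orbit–stabilizer, |C_G(a¹¹b)| = |G| / |conj. class of a¹¹b| = 26 / 13 = 2.
The 2 elements commuting with a¹¹b are {e, a¹¹b}.

Answer: {e, a¹¹b}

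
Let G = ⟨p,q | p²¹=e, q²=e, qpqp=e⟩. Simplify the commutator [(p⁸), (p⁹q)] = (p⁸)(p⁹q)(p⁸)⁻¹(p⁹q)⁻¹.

[(p⁸), (p⁹q)] = (p⁸)·(p⁹q)·(p⁸)⁻¹·(p⁹q)⁻¹.
  (p⁸) · (p⁹q) = p¹⁷q
  (p¹⁷q) · (p¹³) = p⁴q
  (p⁴q) · (p⁹q) = p¹⁶

Answer: p¹⁶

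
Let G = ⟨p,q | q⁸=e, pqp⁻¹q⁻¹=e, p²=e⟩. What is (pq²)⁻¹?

The order of (pq²) is 4 (smallest k with (pq²)ᵏ = e), so (pq²)⁻¹ = (pq²)³ = pq⁶.
Check: (pq²) · (pq⁶) → (pq²) · p = q²;   (q²) · q⁶ = e, giving e as required.

Answer: pq⁶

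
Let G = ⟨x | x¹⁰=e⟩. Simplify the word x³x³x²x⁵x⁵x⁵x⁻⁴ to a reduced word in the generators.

Multiply left to right, reducing at each step:
  (x³) · x³ = x⁶
  (x⁶) · x² = x⁸
  (x⁸) · x⁵ = x³
  (x³) · x⁵ = x⁸
  (x⁸) · x⁵ = x³
  (x³) · x⁻⁴ = x⁹

Answer: x⁹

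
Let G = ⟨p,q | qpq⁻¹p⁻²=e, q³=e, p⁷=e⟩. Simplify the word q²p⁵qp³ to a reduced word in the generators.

Multiply left to right, reducing at each step:
  (q²) · p⁵ = p⁶q²
  (p⁶q²) · q = p⁶
  (p⁶) · p³ = p²

Answer: p²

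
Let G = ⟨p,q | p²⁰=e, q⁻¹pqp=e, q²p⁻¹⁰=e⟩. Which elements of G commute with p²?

⟨p²⟩ ⊆ C_G(p²) since powers of p² commute with p²; so |C_G(p²)| ≥ |⟨p²⟩| = 10.
By orbit–stabilizer, |C_G(p²)| = |G| / |conj. class of p²| = 40 / 2 = 20.
The 20 elements commuting with p² are {e, p, p², p³, p⁴, p⁵, p⁶, p⁷, p⁸, p⁹, p¹⁰, p¹¹, p¹², p¹³, p¹⁴, p¹⁵, p¹⁶, p¹⁷, p¹⁸, p¹⁹}.

Answer: {e, p, p², p³, p⁴, p⁵, p⁶, p⁷, p⁸, p⁹, p¹⁰, p¹¹, p¹², p¹³, p¹⁴, p¹⁵, p¹⁶, p¹⁷, p¹⁸, p¹⁹}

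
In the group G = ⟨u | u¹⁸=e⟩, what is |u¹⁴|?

Compute successive powers until reaching e:
  (u¹⁴)¹ = u¹⁴, (u¹⁴)² = u¹⁰, (u¹⁴)³ = u⁶, (u¹⁴)⁴ = u², (u¹⁴)⁵ = u¹⁶, (u¹⁴)⁶ = u¹², (u¹⁴)⁷ = u⁸, (u¹⁴)⁸ = u⁴, (u¹⁴)⁹ = e.
The smallest positive k with (u¹⁴)ᵏ = e is 9.

Answer: 9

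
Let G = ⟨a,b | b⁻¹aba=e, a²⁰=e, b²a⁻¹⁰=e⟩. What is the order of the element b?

Compute successive powers until reaching e:
  b¹ = b, b² = a¹⁰, b³ = b⁻¹, b⁴ = e.
The smallest positive k with bᵏ = e is 4.

Answer: 4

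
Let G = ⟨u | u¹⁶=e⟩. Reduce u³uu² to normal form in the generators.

Multiply left to right, reducing at each step:
  (u³) · u = u⁴
  (u⁴) · u² = u⁶

Answer: u⁶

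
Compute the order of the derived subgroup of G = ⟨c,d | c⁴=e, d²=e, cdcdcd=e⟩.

G' = [G, G] is generated by all commutators. The generator-pair commutators are: [c, d] = c²dc.
The subgroup they normally generate is {e, c², cd, dc³, c²dc, c³d, c²dc³, dc, cdc², dc²d, c²dc²d, c³dc²}, of order 12.
Check: |G/G'| = 24/12 = 2 is the order of the abelianisation.

Answer: 12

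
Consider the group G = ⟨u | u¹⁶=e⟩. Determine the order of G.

G is generated by a single element, so G is cyclic. The relator gives u¹⁶ = e and no smaller power is forced to be e, so the 16 powers {e, u, u², u³, u⁴, u⁵, u⁶, u⁷, u⁸, u⁹, u¹², u¹³, u¹¹, u¹⁰, u¹⁴, u¹⁵} are distinct. Hence |G| = 16.

Answer: 16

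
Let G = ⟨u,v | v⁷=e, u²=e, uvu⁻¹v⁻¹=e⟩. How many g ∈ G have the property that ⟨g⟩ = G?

G is cyclic of order 14. An element generates G iff its order is 14, and a cyclic group of order 14 has exactly φ(14) = 6 such elements.

Answer: 6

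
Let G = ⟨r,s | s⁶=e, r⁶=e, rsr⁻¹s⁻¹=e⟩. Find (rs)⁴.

Compute successive powers of (rs), reducing at each step:
  (rs)²: (rs) · r = r²s;   (r²s) · s = r²s²
  (rs)³: (r²s²) · r = r³s²;   (r³s²) · s = r³s³
  (rs)⁴: (r³s³) · r = r⁴s³;   (r⁴s³) · s = r⁴s⁴

Answer: r⁴s⁴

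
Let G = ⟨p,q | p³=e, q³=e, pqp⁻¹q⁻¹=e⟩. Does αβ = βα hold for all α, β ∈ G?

Each pair of generators commutes: p·q = pq = q·p. Since the generators pairwise commute, every element of G commutes with every other, so G is abelian.

Answer: Yes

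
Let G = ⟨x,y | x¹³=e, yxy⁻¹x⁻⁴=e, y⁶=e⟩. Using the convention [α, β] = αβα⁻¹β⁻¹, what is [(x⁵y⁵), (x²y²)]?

[(x⁵y⁵), (x²y²)] = (x⁵y⁵)·(x²y²)·(x⁵y⁵)⁻¹·(x²y²)⁻¹.
  (x⁵y⁵) · (x²y²) = x¹²y
  (x¹²y) · (x⁶y) = x¹⁰y²
  (x¹⁰y²) · (x⁸y⁴) = x⁸

Answer: x⁸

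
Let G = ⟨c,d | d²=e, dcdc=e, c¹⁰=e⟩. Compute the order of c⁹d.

Compute successive powers until reaching e:
  (c⁹d)¹ = c⁹d, (c⁹d)² = e.
The smallest positive k with (c⁹d)ᵏ = e is 2.

Answer: 2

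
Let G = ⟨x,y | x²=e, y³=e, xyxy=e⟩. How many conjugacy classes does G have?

The conjugacy classes (representative and size) are:
  [e] (size 1), [xy²] (size 3), [y²] (size 2).
Class equation: 1 + 3 + 2 = 6 = |G|. So G has 3 conjugacy classes.

Answer: 3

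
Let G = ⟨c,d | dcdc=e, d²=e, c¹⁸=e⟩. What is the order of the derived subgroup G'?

G' = [G, G] is generated by all commutators. The generator-pair commutators are: [c, d] = c².
The subgroup they normally generate is {e, c², c⁴, c⁶, c⁸, c¹⁰, c¹², c¹⁴, c¹⁶}, of order 9.
Check: |G/G'| = 36/9 = 4 is the order of the abelianisation.

Answer: 9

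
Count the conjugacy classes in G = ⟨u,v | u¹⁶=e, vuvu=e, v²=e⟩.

The conjugacy classes (representative and size) are:
  [e] (size 1), [u¹⁵] (size 2), [u²] (size 2), [u³] (size 2), [u¹²] (size 2), [u⁵] (size 2), [u⁶] (size 2), [u⁷] (size 2), [u⁸] (size 1), [u²v] (size 8), [u¹⁵v] (size 8).
Class equation: 1 + 2 + 2 + 2 + 2 + 2 + 2 + 2 + 1 + 8 + 8 = 32 = |G|. So G has 11 conjugacy classes.

Answer: 11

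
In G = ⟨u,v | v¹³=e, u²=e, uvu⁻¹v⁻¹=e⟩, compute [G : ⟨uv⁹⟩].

First find ord(uv⁹) by computing successive powers:
  (uv⁹)¹ = uv⁹, (uv⁹)² = v⁵, (uv⁹)³ = uv, (uv⁹)⁴ = v¹⁰, (uv⁹)⁵ = uv⁶, (uv⁹)⁶ = v², (uv⁹)⁷ = uv¹¹, (uv⁹)⁸ = v⁷, (uv⁹)⁹ = uv³, (uv⁹)¹⁰ = v¹², (uv⁹)¹¹ = uv⁸, (uv⁹)¹² = v⁴, (uv⁹)¹³ = u, (uv⁹)¹⁴ = v⁹, (uv⁹)¹⁵ = uv⁵, (uv⁹)¹⁶ = v, (uv⁹)¹⁷ = uv¹⁰, (uv⁹)¹⁸ = v⁶, (uv⁹)¹⁹ = uv², (uv⁹)²⁰ = v¹¹, (uv⁹)²¹ = uv⁷, (uv⁹)²² = v³, (uv⁹)²³ = uv¹², (uv⁹)²⁴ = v⁸, (uv⁹)²⁵ = uv⁴, (uv⁹)²⁶ = e.
So |⟨uv⁹⟩| = ord(uv⁹) = 26. With |G| = 26, by Lagrange [G : ⟨uv⁹⟩] = 26/26 = 1.

Answer: 1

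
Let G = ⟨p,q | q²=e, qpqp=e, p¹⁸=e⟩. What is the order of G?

Enumerate words in the generators, reducing via the relations: the distinct elements are
  {e, p, q, pq, p², p³, p⁴, p⁵, p⁶, p⁷, p⁸, p⁹, p²q, p³q, p¹², p¹³, p¹¹, p¹⁰, p¹⁴, p¹⁵, p¹⁶, p¹⁷, p⁴q, p⁵q, p⁶q, p⁷q, p⁸q, p⁹q, p¹²q, p¹³q, p¹¹q, p¹⁰q, p¹⁴q, p¹⁵q, p¹⁶q, p¹⁷q}.
No further products give new elements, so |G| = 36.

Answer: 36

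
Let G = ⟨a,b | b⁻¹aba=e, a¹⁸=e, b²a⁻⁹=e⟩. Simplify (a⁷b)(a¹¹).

Compute (a⁷b) · (a¹¹) by multiplying left to right and reducing via the relations at each step:
  (a⁷b) · a¹¹ = a⁵b⁻¹

Answer: a⁵b⁻¹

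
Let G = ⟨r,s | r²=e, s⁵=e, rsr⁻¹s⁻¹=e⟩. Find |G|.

Enumerate words in the generators, reducing via the relations: the distinct elements are
  {e, r, s, rs, s², s³, s⁴, rs², rs³, rs⁴}.
No further products give new elements, so |G| = 10.

Answer: 10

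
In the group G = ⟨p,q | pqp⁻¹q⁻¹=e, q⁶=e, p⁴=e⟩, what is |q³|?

Compute successive powers until reaching e:
  (q³)¹ = q³, (q³)² = e.
The smallest positive k with (q³)ᵏ = e is 2.

Answer: 2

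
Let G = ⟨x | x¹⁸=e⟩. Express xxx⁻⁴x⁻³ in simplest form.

Multiply left to right, reducing at each step:
  x · x = x²
  (x²) · x⁻⁴ = x¹⁶
  (x¹⁶) · x⁻³ = x¹³

Answer: x¹³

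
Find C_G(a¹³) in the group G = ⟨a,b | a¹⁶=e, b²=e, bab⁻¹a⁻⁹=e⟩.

⟨a¹³⟩ ⊆ C_G(a¹³) since powers of a¹³ commute with a¹³; so |C_G(a¹³)| ≥ |⟨a¹³⟩| = 16.
By orbit–stabilizer, |C_G(a¹³)| = |G| / |conj. class of a¹³| = 32 / 2 = 16.
The 16 elements commuting with a¹³ are {e, a, a², a³, a⁴, a⁵, a⁶, a⁷, a⁸, a⁹, a¹⁰, a¹¹, a¹², a¹³, a¹⁴, a¹⁵}.

Answer: {e, a, a², a³, a⁴, a⁵, a⁶, a⁷, a⁸, a⁹, a¹⁰, a¹¹, a¹², a¹³, a¹⁴, a¹⁵}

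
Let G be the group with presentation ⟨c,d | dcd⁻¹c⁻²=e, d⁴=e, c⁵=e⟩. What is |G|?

Enumerate words in the generators, reducing via the relations: the distinct elements are
  {c, d, e, cd, c², c³, c⁴, d², d³, cd², cd³, c²d, c³d, c⁴d, c²d², c²d³, c³d², c³d³, c⁴d², c⁴d³}.
No further products give new elements, so |G| = 20.

Answer: 20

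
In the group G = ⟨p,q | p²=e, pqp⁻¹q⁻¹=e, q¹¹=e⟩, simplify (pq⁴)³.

Compute successive powers of (pq⁴), reducing at each step:
  (pq⁴)²: (pq⁴) · p = q⁴;   (q⁴) · q⁴ = q⁸
  (pq⁴)³: (q⁸) · p = pq⁸;   (pq⁸) · q⁴ = pq

Answer: pq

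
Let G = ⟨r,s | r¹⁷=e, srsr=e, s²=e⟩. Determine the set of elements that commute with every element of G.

An element z ∈ Z(G) iff z commutes with every generator.
For example e is central: e·r = r = r·e; e·s = s = s·e.
Whereas r ∉ Z(G) since r·s = rs ≠ r¹⁶s = s·r.
Checking each of the 34 elements this way gives Z(G) = {e}, of order 1.

Answer: {e}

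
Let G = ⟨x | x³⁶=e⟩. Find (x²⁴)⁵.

Compute successive powers of (x²⁴), reducing at each step:
  (x²⁴)²: (x²⁴) · x²⁴ = x¹²
  (x²⁴)³: (x¹²) · x²⁴ = e
  (x²⁴)⁴: e · x²⁴ = x²⁴
  (x²⁴)⁵: (x²⁴) · x²⁴ = x¹²

Answer: x¹²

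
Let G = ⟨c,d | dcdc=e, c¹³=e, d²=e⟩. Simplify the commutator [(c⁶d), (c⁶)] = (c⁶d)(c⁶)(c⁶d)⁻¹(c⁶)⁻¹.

[(c⁶d), (c⁶)] = (c⁶d)·(c⁶)·(c⁶d)⁻¹·(c⁶)⁻¹.
  (c⁶d) · (c⁶) = d
  d · (c⁶d) = c⁷
  (c⁷) · (c⁷) = c

Answer: c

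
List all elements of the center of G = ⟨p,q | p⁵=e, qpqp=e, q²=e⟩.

An element z ∈ Z(G) iff z commutes with every generator.
For example e is central: e·p = p = p·e; e·q = q = q·e.
Whereas p ∉ Z(G) since p·q = pq ≠ p⁴q = q·p.
Checking each of the 10 elements this way gives Z(G) = {e}, of order 1.

Answer: {e}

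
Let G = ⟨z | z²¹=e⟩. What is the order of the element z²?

Compute successive powers until reaching e:
  (z²)¹ = z², (z²)² = z⁴, (z²)³ = z⁶, (z²)⁴ = z⁸, (z²)⁵ = z¹⁰, (z²)⁶ = z¹², (z²)⁷ = z¹⁴, (z²)⁸ = z¹⁶, (z²)⁹ = z¹⁸, (z²)¹⁰ = z²⁰, (z²)¹¹ = z, (z²)¹² = z³, (z²)¹³ = z⁵, (z²)¹⁴ = z⁷, (z²)¹⁵ = z⁹, (z²)¹⁶ = z¹¹, (z²)¹⁷ = z¹³, (z²)¹⁸ = z¹⁵, (z²)¹⁹ = z¹⁷, (z²)²⁰ = z¹⁹, (z²)²¹ = e.
The smallest positive k with (z²)ᵏ = e is 21.

Answer: 21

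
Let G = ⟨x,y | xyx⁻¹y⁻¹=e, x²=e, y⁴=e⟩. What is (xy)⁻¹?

The order of (xy) is 4 (smallest k with (xy)ᵏ = e), so (xy)⁻¹ = (xy)³ = xy³.
Check: (xy) · (xy³) → (xy) · x = y;   y · y³ = e, giving e as required.

Answer: xy³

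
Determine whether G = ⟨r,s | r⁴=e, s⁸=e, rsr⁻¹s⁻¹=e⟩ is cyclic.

|G| = 32, but the maximum element order in G is 8 < 32. No single element generates all of G, so G is not cyclic.

Answer: No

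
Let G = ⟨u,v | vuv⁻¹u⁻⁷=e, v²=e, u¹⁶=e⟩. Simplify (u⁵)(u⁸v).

Compute (u⁵) · (u⁸v) by multiplying left to right and reducing via the relations at each step:
  (u⁵) · u⁸ = u¹³
  (u¹³) · v = u¹³v

Answer: u¹³v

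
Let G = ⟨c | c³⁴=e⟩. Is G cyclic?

|G| = 34. The element c has order 34 (its powers give 34 distinct elements), so ⟨c⟩ = G and G is cyclic.

Answer: Yes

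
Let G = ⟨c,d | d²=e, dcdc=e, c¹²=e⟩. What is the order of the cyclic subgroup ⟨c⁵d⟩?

|⟨c⁵d⟩| equals the order of c⁵d. Compute successive powers until reaching e:
  (c⁵d)¹ = c⁵d, (c⁵d)² = e.
The smallest positive k with (c⁵d)ᵏ = e is 2, so |⟨c⁵d⟩| = 2.

Answer: 2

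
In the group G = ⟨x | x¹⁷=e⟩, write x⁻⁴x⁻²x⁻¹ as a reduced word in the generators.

Multiply left to right, reducing at each step:
  (x¹³) · x⁻² = x¹¹
  (x¹¹) · x⁻¹ = x¹⁰

Answer: x¹⁰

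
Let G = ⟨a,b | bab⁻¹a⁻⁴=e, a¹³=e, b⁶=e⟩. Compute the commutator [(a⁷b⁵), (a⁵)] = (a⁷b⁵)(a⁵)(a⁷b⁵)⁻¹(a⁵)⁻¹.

[(a⁷b⁵), (a⁵)] = (a⁷b⁵)·(a⁵)·(a⁷b⁵)⁻¹·(a⁵)⁻¹.
  (a⁷b⁵) · (a⁵) = a⁵b⁵
  (a⁵b⁵) · (a¹¹b) = a¹¹
  (a¹¹) · (a⁸) = a⁶

Answer: a⁶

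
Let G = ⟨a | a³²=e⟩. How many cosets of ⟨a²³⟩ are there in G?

First find ord(a²³) by computing successive powers:
  (a²³)¹ = a²³, (a²³)² = a¹⁴, (a²³)³ = a⁵, (a²³)⁴ = a²⁸, (a²³)⁵ = a¹⁹, (a²³)⁶ = a¹⁰, (a²³)⁷ = a, (a²³)⁸ = a²⁴, (a²³)⁹ = a¹⁵, (a²³)¹⁰ = a⁶, (a²³)¹¹ = a²⁹, (a²³)¹² = a²⁰, (a²³)¹³ = a¹¹, (a²³)¹⁴ = a², (a²³)¹⁵ = a²⁵, (a²³)¹⁶ = a¹⁶, (a²³)¹⁷ = a⁷, (a²³)¹⁸ = a³⁰, (a²³)¹⁹ = a²¹, (a²³)²⁰ = a¹², (a²³)²¹ = a³, (a²³)²² = a²⁶, (a²³)²³ = a¹⁷, (a²³)²⁴ = a⁸, (a²³)²⁵ = a³¹, (a²³)²⁶ = a²², (a²³)²⁷ = a¹³, (a²³)²⁸ = a⁴, (a²³)²⁹ = a²⁷, (a²³)³⁰ = a¹⁸, (a²³)³¹ = a⁹, (a²³)³² = e.
So |⟨a²³⟩| = ord(a²³) = 32. With |G| = 32, by Lagrange [G : ⟨a²³⟩] = 32/32 = 1.

Answer: 1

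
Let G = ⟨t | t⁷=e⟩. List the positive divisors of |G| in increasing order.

|G| = 7 = 7. By Lagrange's theorem the order of any subgroup divides 7; the divisors of 7 are 1, 7.

Answer: 1, 7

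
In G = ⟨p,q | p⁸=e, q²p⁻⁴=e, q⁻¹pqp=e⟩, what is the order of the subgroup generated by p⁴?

|⟨p⁴⟩| equals the order of p⁴. Compute successive powers until reaching e:
  (p⁴)¹ = p⁴, (p⁴)² = e.
The smallest positive k with (p⁴)ᵏ = e is 2, so |⟨p⁴⟩| = 2.

Answer: 2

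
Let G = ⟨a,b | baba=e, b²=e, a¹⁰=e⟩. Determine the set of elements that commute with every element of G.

An element z ∈ Z(G) iff z commutes with every generator.
For example a⁵ is central: (a⁵)·a = a⁶ = a·(a⁵); (a⁵)·b = a⁵b = b·(a⁵).
Whereas a ∉ Z(G) since a·b = ab ≠ a⁹b = b·a.
Checking each of the 20 elements this way gives Z(G) = {e, a⁵}, of order 2.

Answer: {e, a⁵}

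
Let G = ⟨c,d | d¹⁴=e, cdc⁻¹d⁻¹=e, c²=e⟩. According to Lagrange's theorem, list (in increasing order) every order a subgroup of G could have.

|G| = 28 = 2² · 7. By Lagrange's theorem the order of any subgroup divides 28; the divisors of 28 are 1, 2, 4, 7, 14, 28.

Answer: 1, 2, 4, 7, 14, 28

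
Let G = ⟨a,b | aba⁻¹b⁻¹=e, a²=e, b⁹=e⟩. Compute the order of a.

Compute successive powers until reaching e:
  a¹ = a, a² = e.
The smallest positive k with aᵏ = e is 2.

Answer: 2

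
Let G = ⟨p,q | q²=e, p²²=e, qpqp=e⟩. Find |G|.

Enumerate words in the generators, reducing via the relations: the distinct elements are
  {e, p, q, pq, p², p³, p⁴, p⁵, p⁶, p⁷, p⁸, p⁹, p²q, p²¹, p²⁰, p³q, p¹², p¹³, p¹¹, p¹⁰, p¹⁴, p¹⁵, p¹⁶, p¹⁷, p¹⁸, p¹⁹, p⁴q, p⁵q, p⁶q, p⁷q, p⁸q, p⁹q, p²¹q, p²⁰q, p¹²q, p¹³q, p¹¹q, p¹⁰q, p¹⁴q, p¹⁵q, p¹⁶q, p¹⁷q, p¹⁸q, p¹⁹q}.
No further products give new elements, so |G| = 44.

Answer: 44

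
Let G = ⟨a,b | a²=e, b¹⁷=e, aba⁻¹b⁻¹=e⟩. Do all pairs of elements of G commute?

Each pair of generators commutes: a·b = ab = b·a. Since the generators pairwise commute, every element of G commutes with every other, so G is abelian.

Answer: Yes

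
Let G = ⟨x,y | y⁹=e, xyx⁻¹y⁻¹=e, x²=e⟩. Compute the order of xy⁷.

Compute successive powers until reaching e:
  (xy⁷)¹ = xy⁷, (xy⁷)² = y⁵, (xy⁷)³ = xy³, (xy⁷)⁴ = y, (xy⁷)⁵ = xy⁸, (xy⁷)⁶ = y⁶, (xy⁷)⁷ = xy⁴, (xy⁷)⁸ = y², (xy⁷)⁹ = x, (xy⁷)¹⁰ = y⁷, (xy⁷)¹¹ = xy⁵, (xy⁷)¹² = y³, (xy⁷)¹³ = xy, (xy⁷)¹⁴ = y⁸, (xy⁷)¹⁵ = xy⁶, (xy⁷)¹⁶ = y⁴, (xy⁷)¹⁷ = xy², (xy⁷)¹⁸ = e.
The smallest positive k with (xy⁷)ᵏ = e is 18.

Answer: 18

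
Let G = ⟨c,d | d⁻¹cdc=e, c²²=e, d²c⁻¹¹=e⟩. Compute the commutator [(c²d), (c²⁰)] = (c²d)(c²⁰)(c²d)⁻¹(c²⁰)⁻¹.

[(c²d), (c²⁰)] = (c²d)·(c²⁰)·(c²d)⁻¹·(c²⁰)⁻¹.
  (c²d) · (c²⁰) = c⁴d
  (c⁴d) · (c²d⁻¹) = c²
  (c²) · (c²) = c⁴

Answer: c⁴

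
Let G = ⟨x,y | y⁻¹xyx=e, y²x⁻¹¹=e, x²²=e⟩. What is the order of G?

Enumerate words in the generators, reducing via the relations: the distinct elements are
  {e, x, y, xy, x², x³, x⁴, x⁵, x⁶, x⁷, x⁸, x⁹, x²y, x²¹, x²⁰, x³y, x¹², x¹³, x¹¹, x¹⁰, x¹⁴, x¹⁵, x¹⁶, x¹⁷, x¹⁸, x¹⁹, x⁴y, x⁵y, x⁶y, x⁷y, x⁸y, x⁹y, y⁻¹, xy⁻¹, x¹⁰y, x²y⁻¹, x³y⁻¹, x⁴y⁻¹, x⁵y⁻¹, x⁶y⁻¹, x⁷y⁻¹, x⁸y⁻¹, x⁹y⁻¹, x¹⁰y⁻¹}.
No further products give new elements, so |G| = 44.

Answer: 44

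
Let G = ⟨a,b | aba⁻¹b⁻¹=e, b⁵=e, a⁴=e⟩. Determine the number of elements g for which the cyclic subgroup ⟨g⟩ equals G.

G is cyclic of order 20. An element generates G iff its order is 20, and a cyclic group of order 20 has exactly φ(20) = 8 such elements.

Answer: 8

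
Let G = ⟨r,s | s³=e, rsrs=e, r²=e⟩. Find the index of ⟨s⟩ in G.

First find ord(s) by computing successive powers:
  s¹ = s, s² = s², s³ = e.
So |⟨s⟩| = ord(s) = 3. With |G| = 6, by Lagrange [G : ⟨s⟩] = 6/3 = 2.

Answer: 2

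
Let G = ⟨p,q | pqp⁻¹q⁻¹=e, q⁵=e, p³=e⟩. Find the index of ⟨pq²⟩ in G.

First find ord(pq²) by computing successive powers:
  (pq²)¹ = pq², (pq²)² = p²q⁴, (pq²)³ = q, (pq²)⁴ = pq³, (pq²)⁵ = p², (pq²)⁶ = q², (pq²)⁷ = pq⁴, (pq²)⁸ = p²q, (pq²)⁹ = q³, (pq²)¹⁰ = p, (pq²)¹¹ = p²q², (pq²)¹² = q⁴, (pq²)¹³ = pq, (pq²)¹⁴ = p²q³, (pq²)¹⁵ = e.
So |⟨pq²⟩| = ord(pq²) = 15. With |G| = 15, by Lagrange [G : ⟨pq²⟩] = 15/15 = 1.

Answer: 1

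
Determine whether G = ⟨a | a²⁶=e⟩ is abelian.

G has a single generator, so G is cyclic and hence abelian.

Answer: Yes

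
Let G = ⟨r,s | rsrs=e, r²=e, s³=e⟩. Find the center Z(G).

An element z ∈ Z(G) iff z commutes with every generator.
For example e is central: e·r = r = r·e; e·s = s = s·e.
Whereas r ∉ Z(G) since r·s = rs ≠ rs² = s·r.
Checking each of the 6 elements this way gives Z(G) = {e}, of order 1.

Answer: {e}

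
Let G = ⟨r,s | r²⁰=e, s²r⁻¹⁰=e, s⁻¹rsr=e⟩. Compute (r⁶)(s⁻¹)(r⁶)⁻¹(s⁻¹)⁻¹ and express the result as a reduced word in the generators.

[(r⁶), (s⁻¹)] = (r⁶)·(s⁻¹)·(r⁶)⁻¹·(s⁻¹)⁻¹.
  (r⁶) · (s⁻¹) = r⁶s⁻¹
  (r⁶s⁻¹) · (r¹⁴) = r²s
  (r²s) · s = r¹²

Answer: r¹²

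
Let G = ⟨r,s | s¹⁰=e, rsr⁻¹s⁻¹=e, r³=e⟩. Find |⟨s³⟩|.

|⟨s³⟩| equals the order of s³. Compute successive powers until reaching e:
  (s³)¹ = s³, (s³)² = s⁶, (s³)³ = s⁹, (s³)⁴ = s², (s³)⁵ = s⁵, (s³)⁶ = s⁸, (s³)⁷ = s, (s³)⁸ = s⁴, (s³)⁹ = s⁷, (s³)¹⁰ = e.
The smallest positive k with (s³)ᵏ = e is 10, so |⟨s³⟩| = 10.

Answer: 10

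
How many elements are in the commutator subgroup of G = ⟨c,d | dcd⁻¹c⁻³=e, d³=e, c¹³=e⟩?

G' = [G, G] is generated by all commutators. The generator-pair commutators are: [c, d] = c¹¹.
The subgroup they normally generate is {e, c, c², c³, c⁴, c⁵, c⁶, c⁷, c⁸, c⁹, c¹⁰, c¹¹, c¹²}, of order 13.
Check: |G/G'| = 39/13 = 3 is the order of the abelianisation.

Answer: 13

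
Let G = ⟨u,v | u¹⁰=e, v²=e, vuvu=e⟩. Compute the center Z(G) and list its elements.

An element z ∈ Z(G) iff z commutes with every generator.
For example u⁵ is central: (u⁵)·u = u⁶ = u·(u⁵); (u⁵)·v = u⁵v = v·(u⁵).
Whereas u ∉ Z(G) since u·v = uv ≠ u⁹v = v·u.
Checking each of the 20 elements this way gives Z(G) = {e, u⁵}, of order 2.

Answer: {e, u⁵}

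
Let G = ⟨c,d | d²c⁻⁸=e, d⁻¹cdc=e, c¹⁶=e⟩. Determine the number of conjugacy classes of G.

The conjugacy classes (representative and size) are:
  [e] (size 1), [c] (size 2), [c¹⁴] (size 2), [c³] (size 2), [c¹²] (size 2), [c⁵] (size 2), [c¹⁰] (size 2), [c⁷] (size 2), [c⁸] (size 1), [c⁶d] (size 8), [c³d⁻¹] (size 8).
Class equation: 1 + 2 + 2 + 2 + 2 + 2 + 2 + 2 + 1 + 8 + 8 = 32 = |G|. So G has 11 conjugacy classes.

Answer: 11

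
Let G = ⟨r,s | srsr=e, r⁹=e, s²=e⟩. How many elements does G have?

Enumerate words in the generators, reducing via the relations: the distinct elements are
  {e, r, s, rs, r², r³, r⁴, r⁵, r⁶, r⁷, r⁸, r²s, r³s, r⁴s, r⁵s, r⁶s, r⁷s, r⁸s}.
No further products give new elements, so |G| = 18.

Answer: 18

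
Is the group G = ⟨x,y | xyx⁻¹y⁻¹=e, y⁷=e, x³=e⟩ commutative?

Each pair of generators commutes: x·y = xy = y·x. Since the generators pairwise commute, every element of G commutes with every other, so G is abelian.

Answer: Yes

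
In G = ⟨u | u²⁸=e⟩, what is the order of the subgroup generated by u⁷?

|⟨u⁷⟩| equals the order of u⁷. Compute successive powers until reaching e:
  (u⁷)¹ = u⁷, (u⁷)² = u¹⁴, (u⁷)³ = u²¹, (u⁷)⁴ = e.
The smallest positive k with (u⁷)ᵏ = e is 4, so |⟨u⁷⟩| = 4.

Answer: 4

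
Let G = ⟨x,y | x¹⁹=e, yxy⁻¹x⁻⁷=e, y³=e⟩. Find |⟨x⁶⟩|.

|⟨x⁶⟩| equals the order of x⁶. Compute successive powers until reaching e:
  (x⁶)¹ = x⁶, (x⁶)² = x¹², (x⁶)³ = x¹⁸, (x⁶)⁴ = x⁵, (x⁶)⁵ = x¹¹, (x⁶)⁶ = x¹⁷, (x⁶)⁷ = x⁴, (x⁶)⁸ = x¹⁰, (x⁶)⁹ = x¹⁶, (x⁶)¹⁰ = x³, (x⁶)¹¹ = x⁹, (x⁶)¹² = x¹⁵, (x⁶)¹³ = x², (x⁶)¹⁴ = x⁸, (x⁶)¹⁵ = x¹⁴, (x⁶)¹⁶ = x, (x⁶)¹⁷ = x⁷, (x⁶)¹⁸ = x¹³, (x⁶)¹⁹ = e.
The smallest positive k with (x⁶)ᵏ = e is 19, so |⟨x⁶⟩| = 19.

Answer: 19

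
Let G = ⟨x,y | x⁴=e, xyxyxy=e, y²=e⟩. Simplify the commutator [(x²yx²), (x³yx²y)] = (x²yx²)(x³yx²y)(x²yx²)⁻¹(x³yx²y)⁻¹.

[(x²yx²), (x³yx²y)] = (x²yx²)·(x³yx²y)·(x²yx²)⁻¹·(x³yx²y)⁻¹.
  (x²yx²) · (x³yx²y) = yx³
  (yx³) · (x²yx²) = x³yx
  (x³yx) · (x³yx²y) = xy

Answer: xy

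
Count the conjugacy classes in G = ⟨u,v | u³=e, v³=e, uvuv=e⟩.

The conjugacy classes (representative and size) are:
  [e] (size 1), [vu²] (size 4), [v²u] (size 4), [u²v²] (size 3).
Class equation: 1 + 4 + 4 + 3 = 12 = |G|. So G has 4 conjugacy classes.

Answer: 4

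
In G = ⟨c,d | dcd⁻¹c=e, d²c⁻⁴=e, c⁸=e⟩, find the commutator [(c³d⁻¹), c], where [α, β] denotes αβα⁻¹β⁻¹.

[(c³d⁻¹), c] = (c³d⁻¹)·c·(c³d⁻¹)⁻¹·c⁻¹.
  (c³d⁻¹) · c = c²d⁻¹
  (c²d⁻¹) · (c³d) = c⁷
  (c⁷) · (c⁷) = c⁶

Answer: c⁶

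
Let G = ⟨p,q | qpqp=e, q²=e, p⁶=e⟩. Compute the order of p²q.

Compute successive powers until reaching e:
  (p²q)¹ = p²q, (p²q)² = e.
The smallest positive k with (p²q)ᵏ = e is 2.

Answer: 2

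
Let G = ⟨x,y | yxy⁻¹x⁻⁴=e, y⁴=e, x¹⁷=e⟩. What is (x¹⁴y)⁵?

Compute successive powers of (x¹⁴y), reducing at each step:
  (x¹⁴y)²: (x¹⁴y) · x¹⁴ = x²y;   (x²y) · y = x²y²
  (x¹⁴y)³: (x²y²) · x¹⁴ = x⁵y²;   (x⁵y²) · y = x⁵y³
  (x¹⁴y)⁴: (x⁵y³) · x¹⁴ = y³;   (y³) · y = e
  (x¹⁴y)⁵: e · x¹⁴ = x¹⁴;   (x¹⁴) · y = x¹⁴y

Answer: x¹⁴y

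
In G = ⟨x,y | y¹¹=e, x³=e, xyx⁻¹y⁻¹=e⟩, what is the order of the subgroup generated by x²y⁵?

|⟨x²y⁵⟩| equals the order of x²y⁵. Compute successive powers until reaching e:
  (x²y⁵)¹ = x²y⁵, (x²y⁵)² = xy¹⁰, (x²y⁵)³ = y⁴, (x²y⁵)⁴ = x²y⁹, (x²y⁵)⁵ = xy³, (x²y⁵)⁶ = y⁸, (x²y⁵)⁷ = x²y², (x²y⁵)⁸ = xy⁷, (x²y⁵)⁹ = y, (x²y⁵)¹⁰ = x²y⁶, (x²y⁵)¹¹ = x, (x²y⁵)¹² = y⁵, (x²y⁵)¹³ = x²y¹⁰, (x²y⁵)¹⁴ = xy⁴, (x²y⁵)¹⁵ = y⁹, (x²y⁵)¹⁶ = x²y³, (x²y⁵)¹⁷ = xy⁸, (x²y⁵)¹⁸ = y², (x²y⁵)¹⁹ = x²y⁷, (x²y⁵)²⁰ = xy, (x²y⁵)²¹ = y⁶, (x²y⁵)²² = x², (x²y⁵)²³ = xy⁵, (x²y⁵)²⁴ = y¹⁰, (x²y⁵)²⁵ = x²y⁴, (x²y⁵)²⁶ = xy⁹, (x²y⁵)²⁷ = y³, (x²y⁵)²⁸ = x²y⁸, (x²y⁵)²⁹ = xy², (x²y⁵)³⁰ = y⁷, (x²y⁵)³¹ = x²y, (x²y⁵)³² = xy⁶, (x²y⁵)³³ = e.
The smallest positive k with (x²y⁵)ᵏ = e is 33, so |⟨x²y⁵⟩| = 33.

Answer: 33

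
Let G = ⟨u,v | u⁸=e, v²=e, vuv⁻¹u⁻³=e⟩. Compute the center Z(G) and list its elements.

An element z ∈ Z(G) iff z commutes with every generator.
For example u⁴ is central: (u⁴)·u = u⁵ = u·(u⁴); (u⁴)·v = u⁴v = v·(u⁴).
Whereas u ∉ Z(G) since u·v = uv ≠ u³v = v·u.
Checking each of the 16 elements this way gives Z(G) = {e, u⁴}, of order 2.

Answer: {e, u⁴}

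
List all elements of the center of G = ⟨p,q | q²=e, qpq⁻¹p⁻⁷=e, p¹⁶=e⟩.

An element z ∈ Z(G) iff z commutes with every generator.
For example p⁸ is central: (p⁸)·p = p⁹ = p·(p⁸); (p⁸)·q = p⁸q = q·(p⁸).
Whereas p ∉ Z(G) since p·q = pq ≠ p⁷q = q·p.
Checking each of the 32 elements this way gives Z(G) = {e, p⁸}, of order 2.

Answer: {e, p⁸}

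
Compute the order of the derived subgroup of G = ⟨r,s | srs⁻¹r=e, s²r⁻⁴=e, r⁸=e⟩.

G' = [G, G] is generated by all commutators. The generator-pair commutators are: [r, s] = r².
The subgroup they normally generate is {e, r², r⁴, r⁶}, of order 4.
Check: |G/G'| = 16/4 = 4 is the order of the abelianisation.

Answer: 4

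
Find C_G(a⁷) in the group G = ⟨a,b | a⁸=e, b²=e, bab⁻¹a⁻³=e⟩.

⟨a⁷⟩ ⊆ C_G(a⁷) since powers of a⁷ commute with a⁷; so |C_G(a⁷)| ≥ |⟨a⁷⟩| = 8.
By orbit–stabilizer, |C_G(a⁷)| = |G| / |conj. class of a⁷| = 16 / 2 = 8.
The 8 elements commuting with a⁷ are {e, a, a², a³, a⁴, a⁵, a⁶, a⁷}.

Answer: {e, a, a², a³, a⁴, a⁵, a⁶, a⁷}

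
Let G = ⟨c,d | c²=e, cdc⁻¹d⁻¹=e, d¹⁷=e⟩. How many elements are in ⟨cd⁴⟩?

|⟨cd⁴⟩| equals the order of cd⁴. Compute successive powers until reaching e:
  (cd⁴)¹ = cd⁴, (cd⁴)² = d⁸, (cd⁴)³ = cd¹², (cd⁴)⁴ = d¹⁶, (cd⁴)⁵ = cd³, (cd⁴)⁶ = d⁷, (cd⁴)⁷ = cd¹¹, (cd⁴)⁸ = d¹⁵, (cd⁴)⁹ = cd², (cd⁴)¹⁰ = d⁶, (cd⁴)¹¹ = cd¹⁰, (cd⁴)¹² = d¹⁴, (cd⁴)¹³ = cd, (cd⁴)¹⁴ = d⁵, (cd⁴)¹⁵ = cd⁹, (cd⁴)¹⁶ = d¹³, (cd⁴)¹⁷ = c, (cd⁴)¹⁸ = d⁴, (cd⁴)¹⁹ = cd⁸, (cd⁴)²⁰ = d¹², (cd⁴)²¹ = cd¹⁶, (cd⁴)²² = d³, (cd⁴)²³ = cd⁷, (cd⁴)²⁴ = d¹¹, (cd⁴)²⁵ = cd¹⁵, (cd⁴)²⁶ = d², (cd⁴)²⁷ = cd⁶, (cd⁴)²⁸ = d¹⁰, (cd⁴)²⁹ = cd¹⁴, (cd⁴)³⁰ = d, (cd⁴)³¹ = cd⁵, (cd⁴)³² = d⁹, (cd⁴)³³ = cd¹³, (cd⁴)³⁴ = e.
The smallest positive k with (cd⁴)ᵏ = e is 34, so |⟨cd⁴⟩| = 34.

Answer: 34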